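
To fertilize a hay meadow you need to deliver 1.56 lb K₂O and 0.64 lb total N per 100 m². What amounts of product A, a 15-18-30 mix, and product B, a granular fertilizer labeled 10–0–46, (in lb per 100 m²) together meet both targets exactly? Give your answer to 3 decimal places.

3.549 lb product A, 1.077 lb product B

Let a = lb of product A, b = lb of product B (per 100 m²).
K₂O: 0.3·a + 0.46·b = 1.56
N: 0.15·a + 0.1·b = 0.64
From row1: a = (1.56 − 0.46·b) / 0.3.
Into row2: 0.15·(1.56 − 0.46·b)/0.3 + 0.1·b = 0.64 → b = 1.07692, a = 3.54872.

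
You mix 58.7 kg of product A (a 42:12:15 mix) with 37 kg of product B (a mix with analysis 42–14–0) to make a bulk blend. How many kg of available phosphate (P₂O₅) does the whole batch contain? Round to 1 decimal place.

P₂O₅ mass = 12%×58.7 + 14%×37 = 12.224 kg.

12.2 kg P₂O₅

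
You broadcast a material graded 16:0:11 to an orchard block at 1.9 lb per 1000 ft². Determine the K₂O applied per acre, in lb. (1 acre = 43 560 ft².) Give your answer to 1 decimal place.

9.1 lb K₂O per acre

K₂O per 1000 ft² = 1.9 × 11% = 0.209 lb.
Convert to per acre: 0.209 × 43.56 = 9.10404 lb.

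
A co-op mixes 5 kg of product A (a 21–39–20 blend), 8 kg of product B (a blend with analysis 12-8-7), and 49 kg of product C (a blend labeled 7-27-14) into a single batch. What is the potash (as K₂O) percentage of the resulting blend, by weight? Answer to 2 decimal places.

Total mass = 5 + 8 + 49 = 62 kg.
K₂O mass = 20%×5 + 7%×8 + 14%×49 = 8.42 kg.
% K₂O = 8.42 / 62 = 13.5806%.

13.58% K₂O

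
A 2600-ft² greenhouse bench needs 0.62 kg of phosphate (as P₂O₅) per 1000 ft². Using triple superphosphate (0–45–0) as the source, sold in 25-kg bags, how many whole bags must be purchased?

1 bags

Product per 1000 ft² = 0.62 / 45% = 1.37778 kg.
Total product = 1.37778 × 2600 / 1000 = 3.58222 kg.
Bags = ⌈3.58222 / 25⌉ = 1.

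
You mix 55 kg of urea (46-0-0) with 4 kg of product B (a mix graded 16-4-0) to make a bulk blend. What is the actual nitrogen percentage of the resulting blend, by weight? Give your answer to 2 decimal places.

43.97% N

Total mass = 55 + 4 = 59 kg.
N mass = 46%×55 + 16%×4 = 25.94 kg.
% N = 25.94 / 59 = 43.9661%.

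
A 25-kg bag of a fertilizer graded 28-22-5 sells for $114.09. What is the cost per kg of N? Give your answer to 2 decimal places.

$16.30 per kg N

N in bag = 25 × 28% = 7 kg.
Cost per kg N = $114.09 / 7 = $16.2986.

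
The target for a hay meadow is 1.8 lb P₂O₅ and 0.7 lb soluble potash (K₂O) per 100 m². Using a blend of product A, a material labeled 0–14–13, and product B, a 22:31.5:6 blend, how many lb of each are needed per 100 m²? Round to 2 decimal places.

3.46 lb product A, 4.18 lb product B

With a, b = lb per 100 m² of product A and product B:
P₂O₅: 0.14·a + 0.315·b = 1.8
K₂O: 0.13·a + 0.06·b = 0.7
Eliminate b: (row1) − 0.315/0.06·(row2) → -0.5425·a = -1.875, so a = 3.45622.
Then b = (0.7 − 0.13·3.45622) / 0.06 = 4.17819.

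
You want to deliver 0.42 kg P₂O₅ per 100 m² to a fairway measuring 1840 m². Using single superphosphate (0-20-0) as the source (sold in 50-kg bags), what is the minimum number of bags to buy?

Product per 100 m² = 0.42 / 20% = 2.1 kg.
Total product = 2.1 × 1840 / 100 = 38.64 kg.
Bags = ⌈38.64 / 50⌉ = 1.

1 bags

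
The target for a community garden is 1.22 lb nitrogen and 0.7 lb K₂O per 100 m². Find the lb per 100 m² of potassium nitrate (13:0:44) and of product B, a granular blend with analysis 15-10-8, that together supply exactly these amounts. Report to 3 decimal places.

0.133 lb potassium nitrate, 8.018 lb product B

Per-100 m² balance (a = potassium nitrate, b = product B):
N: 0.13·a + 0.15·b = 1.22
K₂O: 0.44·a + 0.08·b = 0.7
Eliminate b: (row1) − 0.15/0.08·(row2) → -0.695·a = -0.0925, so a = 0.133094.
Then b = (0.7 − 0.44·0.133094) / 0.08 = 8.01799.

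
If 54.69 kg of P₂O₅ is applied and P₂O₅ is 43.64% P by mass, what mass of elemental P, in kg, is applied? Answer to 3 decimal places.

P = 54.69 × 0.4364 = 23.8667 kg.

23.867 kg P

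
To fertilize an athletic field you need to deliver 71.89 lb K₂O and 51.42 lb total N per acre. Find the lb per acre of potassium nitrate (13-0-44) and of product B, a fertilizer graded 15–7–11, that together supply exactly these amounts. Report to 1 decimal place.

With a, b = lb per acre of potassium nitrate and product B:
K₂O: 0.44·a + 0.11·b = 71.89
N: 0.13·a + 0.15·b = 51.42
Eliminate b: (row1) − 0.11/0.15·(row2) → 0.344667·a = 34.182, so a = 99.1741.
Then b = (51.42 − 0.13·99.1741) / 0.15 = 256.849.

99.2 lb potassium nitrate, 256.8 lb product B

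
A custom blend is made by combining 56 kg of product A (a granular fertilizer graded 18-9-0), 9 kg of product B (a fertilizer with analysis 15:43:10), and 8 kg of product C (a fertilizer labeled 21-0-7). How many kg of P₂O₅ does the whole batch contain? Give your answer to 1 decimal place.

P₂O₅ mass = 9%×56 + 43%×9 + 0%×8 = 8.91 kg.

8.9 kg P₂O₅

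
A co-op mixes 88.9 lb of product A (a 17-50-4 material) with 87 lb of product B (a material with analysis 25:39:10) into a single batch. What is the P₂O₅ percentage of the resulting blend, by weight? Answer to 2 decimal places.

44.56% P₂O₅

Total mass = 88.9 + 87 = 175.9 lb.
P₂O₅ mass = 50%×88.9 + 39%×87 = 78.38 lb.
% P₂O₅ = 78.38 / 175.9 = 44.5594%.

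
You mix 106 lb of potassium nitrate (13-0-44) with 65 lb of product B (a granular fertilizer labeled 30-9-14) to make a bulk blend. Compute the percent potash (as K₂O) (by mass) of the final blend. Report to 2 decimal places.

Total mass = 106 + 65 = 171 lb.
K₂O mass = 44%×106 + 14%×65 = 55.74 lb.
% K₂O = 55.74 / 171 = 32.5965%.

32.60% K₂O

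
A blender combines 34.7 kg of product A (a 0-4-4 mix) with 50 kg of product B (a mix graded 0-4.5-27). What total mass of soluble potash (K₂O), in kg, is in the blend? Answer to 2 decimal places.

14.89 kg K₂O

K₂O mass = 4%×34.7 + 27%×50 = 14.888 kg.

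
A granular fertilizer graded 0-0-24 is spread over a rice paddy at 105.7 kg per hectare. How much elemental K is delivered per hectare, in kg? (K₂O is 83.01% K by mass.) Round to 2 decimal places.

K₂O per hectare = 105.7 × 24% = 25.368 kg.
Elemental K = 25.368 × 0.8301 = 21.058 kg per hectare.

21.06 kg K per hectare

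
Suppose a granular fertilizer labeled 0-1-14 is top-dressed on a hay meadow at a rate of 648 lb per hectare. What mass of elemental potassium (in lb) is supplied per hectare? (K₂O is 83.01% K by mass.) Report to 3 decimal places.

K₂O per hectare = 648 × 14% = 90.72 lb.
Elemental K = 90.72 × 0.8301 = 75.3067 lb per hectare.

75.307 lb K per hectare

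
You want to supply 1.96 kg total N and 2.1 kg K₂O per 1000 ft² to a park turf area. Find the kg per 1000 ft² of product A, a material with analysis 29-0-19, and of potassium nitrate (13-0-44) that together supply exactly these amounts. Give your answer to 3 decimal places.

5.728 kg product A, 2.299 kg potassium nitrate

Let a = kg of product A, b = kg of potassium nitrate (per 1000 ft²).
N: 0.29·a + 0.13·b = 1.96
K₂O: 0.19·a + 0.44·b = 2.1
From row1: a = (1.96 − 0.13·b) / 0.29.
Into row2: 0.19·(1.96 − 0.13·b)/0.29 + 0.44·b = 2.1 → b = 2.29932, a = 5.72789.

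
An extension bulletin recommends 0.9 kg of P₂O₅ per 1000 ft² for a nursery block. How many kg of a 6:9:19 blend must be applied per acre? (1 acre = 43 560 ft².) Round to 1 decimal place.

Product per 1000 ft² = 0.9 / 9% = 10 kg.
Convert to per acre: 10 × 43.56 = 435.6 kg.

435.6 kg of product per acre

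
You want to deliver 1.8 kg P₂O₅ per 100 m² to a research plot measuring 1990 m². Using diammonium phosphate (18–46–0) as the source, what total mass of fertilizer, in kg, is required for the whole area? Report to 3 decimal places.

Product per 100 m² = 1.8 / 46% = 3.91304 kg.
Total product = 3.91304 × 1990 / 100 = 77.8696 kg.

77.870 kg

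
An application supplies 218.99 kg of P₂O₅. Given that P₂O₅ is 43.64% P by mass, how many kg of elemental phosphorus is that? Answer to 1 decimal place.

P = 218.99 × 0.4364 = 95.5672 kg.

95.6 kg P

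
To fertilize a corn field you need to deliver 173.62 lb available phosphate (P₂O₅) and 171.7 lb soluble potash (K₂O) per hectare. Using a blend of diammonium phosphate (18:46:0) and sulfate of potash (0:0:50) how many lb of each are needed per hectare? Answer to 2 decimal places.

377.43 lb diammonium phosphate, 343.40 lb sulfate of potash

Let a = lb of diammonium phosphate, b = lb of sulfate of potash (per hectare).
P₂O₅: 0.46·a + 0·b = 173.62
K₂O: 0·a + 0.5·b = 171.7
Solving simultaneously: a = 377.4348, b = 343.4.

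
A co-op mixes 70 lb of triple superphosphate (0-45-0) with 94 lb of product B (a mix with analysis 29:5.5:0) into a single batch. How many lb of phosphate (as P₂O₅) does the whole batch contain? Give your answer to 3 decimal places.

P₂O₅ mass = 45%×70 + 5.5%×94 = 36.67 lb.

36.670 lb P₂O₅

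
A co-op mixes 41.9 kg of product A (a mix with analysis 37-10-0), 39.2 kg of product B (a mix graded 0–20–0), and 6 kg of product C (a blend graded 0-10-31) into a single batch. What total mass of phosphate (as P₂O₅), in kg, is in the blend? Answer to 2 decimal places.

P₂O₅ mass = 10%×41.9 + 20%×39.2 + 10%×6 = 12.63 kg.

12.63 kg P₂O₅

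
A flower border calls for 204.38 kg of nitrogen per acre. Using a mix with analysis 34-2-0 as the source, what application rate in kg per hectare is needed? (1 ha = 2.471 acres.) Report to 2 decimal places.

Product per acre = 204.38 / 34% = 601.118 kg.
Convert to per hectare: 601.118 × 2.471 = 1485.362 kg.

1485.36 kg of product per hectare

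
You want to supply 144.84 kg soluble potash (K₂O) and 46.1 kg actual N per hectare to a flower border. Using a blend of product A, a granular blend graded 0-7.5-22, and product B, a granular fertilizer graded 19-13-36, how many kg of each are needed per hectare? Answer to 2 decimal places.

With a, b = kg per hectare of product A and product B:
K₂O: 0.22·a + 0.36·b = 144.84
N: 0·a + 0.19·b = 46.1
Solving simultaneously: a = 261.3301, b = 242.632.

261.33 kg product A, 242.63 kg product B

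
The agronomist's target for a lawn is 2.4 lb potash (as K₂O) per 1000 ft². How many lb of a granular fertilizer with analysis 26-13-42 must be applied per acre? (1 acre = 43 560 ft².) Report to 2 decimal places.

Product per 1000 ft² = 2.4 / 42% = 5.71429 lb.
Convert to per acre: 5.71429 × 43.56 = 248.914 lb.

248.91 lb of product per acre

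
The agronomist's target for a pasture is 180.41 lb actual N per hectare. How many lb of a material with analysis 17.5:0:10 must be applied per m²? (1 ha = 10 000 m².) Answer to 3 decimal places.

Product per hectare = 180.41 / 17.5% = 1030.91 lb.
Convert to per m²: 1030.91 × 0.0001 = 0.103091 lb.

0.103 lb of product per sq m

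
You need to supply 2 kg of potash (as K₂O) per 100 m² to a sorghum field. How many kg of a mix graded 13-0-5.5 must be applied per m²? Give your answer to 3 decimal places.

Product per 100 m² = 2 / 5.5% = 36.3636 kg.
Convert to per m²: 36.3636 × 0.01 = 0.363636 kg.

0.364 kg of product per sq m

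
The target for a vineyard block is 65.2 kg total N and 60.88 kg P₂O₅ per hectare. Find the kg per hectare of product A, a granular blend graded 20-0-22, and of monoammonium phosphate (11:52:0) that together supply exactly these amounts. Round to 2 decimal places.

Per-hectare balance (a = product A, b = monoammonium phosphate):
N: 0.2·a + 0.11·b = 65.2
P₂O₅: 0·a + 0.52·b = 60.88
Solving simultaneously: a = 261.608, b = 117.077.

261.61 kg product A, 117.08 kg monoammonium phosphate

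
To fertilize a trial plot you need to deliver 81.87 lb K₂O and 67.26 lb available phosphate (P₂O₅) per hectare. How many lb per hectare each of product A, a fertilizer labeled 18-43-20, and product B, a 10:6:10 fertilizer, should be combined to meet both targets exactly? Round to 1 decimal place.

58.5 lb product A, 701.7 lb product B

Let a = lb of product A, b = lb of product B (per hectare).
K₂O: 0.2·a + 0.1·b = 81.87
P₂O₅: 0.43·a + 0.06·b = 67.26
Solving simultaneously: a = 58.5097, b = 701.681.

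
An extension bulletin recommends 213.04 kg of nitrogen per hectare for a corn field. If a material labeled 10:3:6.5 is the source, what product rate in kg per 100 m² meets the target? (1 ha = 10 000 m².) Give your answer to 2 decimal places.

Product per hectare = 213.04 / 10% = 2130.4 kg.
Convert to per 100 m²: 2130.4 × 0.01 = 21.304 kg.

21.30 kg of product per hundred sq m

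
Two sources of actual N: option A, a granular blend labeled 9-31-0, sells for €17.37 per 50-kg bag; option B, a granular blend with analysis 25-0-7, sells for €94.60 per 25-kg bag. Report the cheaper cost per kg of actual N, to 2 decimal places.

€3.86 per kg N (option A)

option A: N per bag = 50 × 9% = 4.5 kg; cost = 17.37 / 4.5 = €3.8600/kg N.
option B: N per bag = 25 × 25% = 6.25 kg; cost = 94.60 / 6.25 = €15.1360/kg N.
option A is cheaper.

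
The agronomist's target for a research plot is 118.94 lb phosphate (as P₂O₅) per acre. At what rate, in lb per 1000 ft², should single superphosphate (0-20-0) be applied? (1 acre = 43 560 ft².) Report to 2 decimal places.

Product per acre = 118.94 / 20% = 594.7 lb.
Convert to per 1000 ft²: 594.7 × 0.0229568 = 13.6524 lb.

13.65 lb of product per thousand sq ft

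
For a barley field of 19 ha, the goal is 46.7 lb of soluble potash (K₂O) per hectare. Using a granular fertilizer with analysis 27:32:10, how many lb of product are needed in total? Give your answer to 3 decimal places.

8873.000 lb

Product per hectare = 46.7 / 10% = 467 lb.
Total product = 467 × 19 = 8873 lb.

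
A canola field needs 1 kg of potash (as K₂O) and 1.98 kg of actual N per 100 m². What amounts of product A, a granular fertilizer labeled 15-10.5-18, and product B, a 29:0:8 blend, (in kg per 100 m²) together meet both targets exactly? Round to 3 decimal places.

3.274 kg product A, 5.134 kg product B

With a, b = kg per 100 m² of product A and product B:
K₂O: 0.18·a + 0.08·b = 1
N: 0.15·a + 0.29·b = 1.98
Eliminate a: (row1) − 0.18/0.15·(row2) → -0.268·b = -1.376, so b = 5.13433.
Back-substitute: a = (1 − 0.08·5.13433) / 0.18 = 3.27363.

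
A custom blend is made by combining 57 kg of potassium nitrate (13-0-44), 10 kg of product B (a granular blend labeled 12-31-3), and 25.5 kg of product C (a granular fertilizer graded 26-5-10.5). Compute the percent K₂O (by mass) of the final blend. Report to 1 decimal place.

30.3% K₂O

Total mass = 57 + 10 + 25.5 = 92.5 kg.
K₂O mass = 44%×57 + 3%×10 + 10.5%×25.5 = 28.0575 kg.
% K₂O = 28.0575 / 92.5 = 30.3324%.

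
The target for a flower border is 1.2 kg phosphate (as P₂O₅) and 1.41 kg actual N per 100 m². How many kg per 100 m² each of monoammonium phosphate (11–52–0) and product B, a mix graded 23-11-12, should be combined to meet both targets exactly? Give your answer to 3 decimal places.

1.125 kg monoammonium phosphate, 5.593 kg product B

With a, b = kg per 100 m² of monoammonium phosphate and product B:
P₂O₅: 0.52·a + 0.11·b = 1.2
N: 0.11·a + 0.23·b = 1.41
From row1: a = (1.2 − 0.11·b) / 0.52.
Into row2: 0.11·(1.2 − 0.11·b)/0.52 + 0.23·b = 1.41 → b = 5.59256, a = 1.12465.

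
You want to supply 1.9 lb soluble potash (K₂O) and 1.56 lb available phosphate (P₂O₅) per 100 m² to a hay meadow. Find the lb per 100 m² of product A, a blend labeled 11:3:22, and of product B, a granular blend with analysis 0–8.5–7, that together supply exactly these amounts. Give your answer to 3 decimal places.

Let a = lb of product A, b = lb of product B (per 100 m²).
K₂O: 0.22·a + 0.07·b = 1.9
P₂O₅: 0.03·a + 0.085·b = 1.56
Solving simultaneously: a = 3.1506, b = 17.24096.

3.151 lb product A, 17.241 lb product B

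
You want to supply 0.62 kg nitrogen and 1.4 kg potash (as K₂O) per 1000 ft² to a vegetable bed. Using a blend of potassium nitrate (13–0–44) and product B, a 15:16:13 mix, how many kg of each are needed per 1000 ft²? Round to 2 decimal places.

2.64 kg potassium nitrate, 1.85 kg product B

Per-1000 ft² balance (a = potassium nitrate, b = product B):
N: 0.13·a + 0.15·b = 0.62
K₂O: 0.44·a + 0.13·b = 1.4
From row1: a = (0.62 − 0.15·b) / 0.13.
Into row2: 0.44·(0.62 − 0.15·b)/0.13 + 0.13·b = 1.4 → b = 1.84929, a = 2.63544.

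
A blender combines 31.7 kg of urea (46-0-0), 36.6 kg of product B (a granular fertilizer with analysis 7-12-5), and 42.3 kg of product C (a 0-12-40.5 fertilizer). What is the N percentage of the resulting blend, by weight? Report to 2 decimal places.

15.50% N

Total mass = 31.7 + 36.6 + 42.3 = 110.6 kg.
N mass = 46%×31.7 + 7%×36.6 + 0%×42.3 = 17.144 kg.
% N = 17.144 / 110.6 = 15.5009%.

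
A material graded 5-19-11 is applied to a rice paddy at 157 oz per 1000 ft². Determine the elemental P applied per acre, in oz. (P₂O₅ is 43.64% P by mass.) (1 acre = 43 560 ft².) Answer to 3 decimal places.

P₂O₅ per 1000 ft² = 157 × 19% = 29.83 oz.
Elemental P = 29.83 × 0.4364 = 13.0178 oz per 1000 ft².
Convert to per acre: 13.0178 × 43.56 = 567.0559 oz.

567.056 oz P per acre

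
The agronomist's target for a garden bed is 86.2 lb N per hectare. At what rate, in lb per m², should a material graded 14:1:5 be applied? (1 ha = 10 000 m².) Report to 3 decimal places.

Product per hectare = 86.2 / 14% = 615.714 lb.
Convert to per m²: 615.714 × 0.0001 = 0.0615714 lb.

0.062 lb of product per sq m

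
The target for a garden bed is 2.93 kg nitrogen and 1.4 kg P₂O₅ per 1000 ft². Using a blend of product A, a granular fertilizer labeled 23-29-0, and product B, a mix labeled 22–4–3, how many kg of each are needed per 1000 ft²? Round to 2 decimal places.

3.49 kg product A, 9.66 kg product B

With a, b = kg per 1000 ft² of product A and product B:
N: 0.23·a + 0.22·b = 2.93
P₂O₅: 0.29·a + 0.04·b = 1.4
Eliminate b: (row1) − 0.22/0.04·(row2) → -1.365·a = -4.77, so a = 3.49451.
Then b = (1.4 − 0.29·3.49451) / 0.04 = 9.66484.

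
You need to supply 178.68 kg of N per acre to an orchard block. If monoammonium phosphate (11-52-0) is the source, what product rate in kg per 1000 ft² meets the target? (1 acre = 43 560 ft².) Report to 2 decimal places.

37.29 kg of product per thousand sq ft

Product per acre = 178.68 / 11% = 1624.36 kg.
Convert to per 1000 ft²: 1624.36 × 0.0229568 = 37.2903 kg.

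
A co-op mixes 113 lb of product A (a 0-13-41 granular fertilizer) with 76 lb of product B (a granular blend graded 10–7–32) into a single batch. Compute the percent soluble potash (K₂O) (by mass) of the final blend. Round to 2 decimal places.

Total mass = 113 + 76 = 189 lb.
K₂O mass = 41%×113 + 32%×76 = 70.65 lb.
% K₂O = 70.65 / 189 = 37.381%.

37.38% K₂O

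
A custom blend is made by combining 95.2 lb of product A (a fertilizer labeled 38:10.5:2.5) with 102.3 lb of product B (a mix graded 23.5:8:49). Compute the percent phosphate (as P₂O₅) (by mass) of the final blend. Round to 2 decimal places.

Total mass = 95.2 + 102.3 = 197.5 lb.
P₂O₅ mass = 10.5%×95.2 + 8%×102.3 = 18.18 lb.
% P₂O₅ = 18.18 / 197.5 = 9.20506%.

9.21% P₂O₅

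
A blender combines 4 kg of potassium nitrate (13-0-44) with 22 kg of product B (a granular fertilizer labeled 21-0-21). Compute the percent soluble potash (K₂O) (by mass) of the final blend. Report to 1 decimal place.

Total mass = 4 + 22 = 26 kg.
K₂O mass = 44%×4 + 21%×22 = 6.38 kg.
% K₂O = 6.38 / 26 = 24.5385%.

24.5% K₂O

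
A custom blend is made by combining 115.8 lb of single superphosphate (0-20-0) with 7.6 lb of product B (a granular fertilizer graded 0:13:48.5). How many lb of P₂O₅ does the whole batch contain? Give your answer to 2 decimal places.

P₂O₅ mass = 20%×115.8 + 13%×7.6 = 24.148 lb.

24.15 lb P₂O₅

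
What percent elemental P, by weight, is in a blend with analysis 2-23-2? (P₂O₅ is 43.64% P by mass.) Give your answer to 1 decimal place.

10.0% P

%P = 23 × 0.4364 = 10.0372%.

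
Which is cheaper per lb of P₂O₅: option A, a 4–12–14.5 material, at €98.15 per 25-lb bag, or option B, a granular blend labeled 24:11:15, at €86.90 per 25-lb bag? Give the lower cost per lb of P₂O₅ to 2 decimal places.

€31.60 per lb P₂O₅ (option B)

option A: P₂O₅ per bag = 25 × 12% = 3 lb; cost = 98.15 / 3 = €32.7167/lb P₂O₅.
option B: P₂O₅ per bag = 25 × 11% = 2.75 lb; cost = 86.90 / 2.75 = €31.6000/lb P₂O₅.
option B is cheaper.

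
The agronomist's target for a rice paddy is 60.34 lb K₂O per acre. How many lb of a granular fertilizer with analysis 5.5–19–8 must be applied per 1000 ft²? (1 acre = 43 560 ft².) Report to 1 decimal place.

Product per acre = 60.34 / 8% = 754.25 lb.
Convert to per 1000 ft²: 754.25 × 0.0229568 = 17.3152 lb.

17.3 lb of product per thousand sq ft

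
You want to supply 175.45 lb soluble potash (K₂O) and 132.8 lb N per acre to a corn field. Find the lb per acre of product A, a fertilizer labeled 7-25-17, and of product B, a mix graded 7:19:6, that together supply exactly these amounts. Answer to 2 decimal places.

560.19 lb product A, 1336.95 lb product B

Per-acre balance (a = product A, b = product B):
K₂O: 0.17·a + 0.06·b = 175.45
N: 0.07·a + 0.07·b = 132.8
Eliminate a: (row1) − 0.17/0.07·(row2) → -0.11·b = -147.064, so b = 1336.948.
Back-substitute: a = (175.45 − 0.06·1336.948) / 0.17 = 560.1948.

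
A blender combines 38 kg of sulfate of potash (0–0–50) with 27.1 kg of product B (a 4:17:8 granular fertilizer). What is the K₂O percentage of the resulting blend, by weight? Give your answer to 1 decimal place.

Total mass = 38 + 27.1 = 65.1 kg.
K₂O mass = 50%×38 + 8%×27.1 = 21.168 kg.
% K₂O = 21.168 / 65.1 = 32.5161%.

32.5% K₂O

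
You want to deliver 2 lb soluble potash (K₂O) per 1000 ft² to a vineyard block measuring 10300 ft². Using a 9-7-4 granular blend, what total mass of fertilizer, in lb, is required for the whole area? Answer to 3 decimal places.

515.000 lb

Product per 1000 ft² = 2 / 4% = 50 lb.
Total product = 50 × 10300 / 1000 = 515 lb.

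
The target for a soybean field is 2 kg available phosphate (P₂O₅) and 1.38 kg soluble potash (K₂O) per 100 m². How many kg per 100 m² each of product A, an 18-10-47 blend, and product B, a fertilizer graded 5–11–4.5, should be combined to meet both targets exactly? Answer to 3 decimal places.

1.309 kg product A, 16.992 kg product B

Per-100 m² balance (a = product A, b = product B):
P₂O₅: 0.1·a + 0.11·b = 2
K₂O: 0.47·a + 0.045·b = 1.38
Solving simultaneously: a = 1.30932, b = 16.9915.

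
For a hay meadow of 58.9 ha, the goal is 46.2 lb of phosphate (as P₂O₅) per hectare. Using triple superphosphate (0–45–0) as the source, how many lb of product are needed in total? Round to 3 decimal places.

6047.067 lb

Product per hectare = 46.2 / 45% = 102.667 lb.
Total product = 102.667 × 58.9 = 6047.0667 lb.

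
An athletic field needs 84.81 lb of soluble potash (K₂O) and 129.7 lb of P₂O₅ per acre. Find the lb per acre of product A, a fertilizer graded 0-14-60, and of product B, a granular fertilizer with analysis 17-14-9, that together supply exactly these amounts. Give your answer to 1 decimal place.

Let a = lb of product A, b = lb of product B (per acre).
K₂O: 0.6·a + 0.09·b = 84.81
P₂O₅: 0.14·a + 0.14·b = 129.7
Solving simultaneously: a = 2.80672, b = 923.622.

2.8 lb product A, 923.6 lb product B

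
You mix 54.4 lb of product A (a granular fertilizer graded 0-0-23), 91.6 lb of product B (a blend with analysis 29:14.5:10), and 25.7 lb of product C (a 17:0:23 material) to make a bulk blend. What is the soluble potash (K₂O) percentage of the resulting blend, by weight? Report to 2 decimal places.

Total mass = 54.4 + 91.6 + 25.7 = 171.7 lb.
K₂O mass = 23%×54.4 + 10%×91.6 + 23%×25.7 = 27.583 lb.
% K₂O = 27.583 / 171.7 = 16.0646%.

16.06% K₂O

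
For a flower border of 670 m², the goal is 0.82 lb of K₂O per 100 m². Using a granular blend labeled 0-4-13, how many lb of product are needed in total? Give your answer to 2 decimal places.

Product per 100 m² = 0.82 / 13% = 6.30769 lb.
Total product = 6.30769 × 670 / 100 = 42.2615 lb.

42.26 lb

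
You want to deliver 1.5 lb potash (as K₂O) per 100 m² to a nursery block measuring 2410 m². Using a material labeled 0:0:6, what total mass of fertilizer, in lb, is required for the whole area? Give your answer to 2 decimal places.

Product per 100 m² = 1.5 / 6% = 25 lb.
Total product = 25 × 2410 / 100 = 602.5 lb.

602.50 lb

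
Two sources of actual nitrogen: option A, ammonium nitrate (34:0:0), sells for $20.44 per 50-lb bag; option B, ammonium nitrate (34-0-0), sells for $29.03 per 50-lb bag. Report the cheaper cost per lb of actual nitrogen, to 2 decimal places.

$1.20 per lb N (option A)

option A: N per bag = 50 × 34% = 17 lb; cost = 20.44 / 17 = $1.2024/lb N.
option B: N per bag = 50 × 34% = 17 lb; cost = 29.03 / 17 = $1.7076/lb N.
option A is cheaper.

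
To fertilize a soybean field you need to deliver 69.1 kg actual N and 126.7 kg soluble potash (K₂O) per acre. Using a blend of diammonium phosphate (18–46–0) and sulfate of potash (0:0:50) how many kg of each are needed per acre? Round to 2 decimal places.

With a, b = kg per acre of diammonium phosphate and sulfate of potash:
N: 0.18·a + 0·b = 69.1
K₂O: 0·a + 0.5·b = 126.7
Solving simultaneously: a = 383.889, b = 253.4.

383.89 kg diammonium phosphate, 253.40 kg sulfate of potash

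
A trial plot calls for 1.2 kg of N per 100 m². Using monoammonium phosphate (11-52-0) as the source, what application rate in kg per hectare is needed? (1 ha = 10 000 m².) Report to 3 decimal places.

Product per 100 m² = 1.2 / 11% = 10.9091 kg.
Convert to per hectare: 10.9091 × 100 = 1090.9091 kg.

1090.909 kg of product per hectare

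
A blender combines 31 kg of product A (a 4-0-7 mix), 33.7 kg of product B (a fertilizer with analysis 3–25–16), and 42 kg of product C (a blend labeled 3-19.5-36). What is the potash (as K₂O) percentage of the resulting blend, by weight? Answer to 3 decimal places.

21.258% K₂O

Total mass = 31 + 33.7 + 42 = 106.7 kg.
K₂O mass = 7%×31 + 16%×33.7 + 36%×42 = 22.682 kg.
% K₂O = 22.682 / 106.7 = 21.2577%.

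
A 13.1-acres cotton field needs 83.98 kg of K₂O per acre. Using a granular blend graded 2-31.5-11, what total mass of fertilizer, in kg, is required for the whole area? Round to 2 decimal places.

Product per acre = 83.98 / 11% = 763.455 kg.
Total product = 763.455 × 13.1 = 10001.2545 kg.

10001.25 kg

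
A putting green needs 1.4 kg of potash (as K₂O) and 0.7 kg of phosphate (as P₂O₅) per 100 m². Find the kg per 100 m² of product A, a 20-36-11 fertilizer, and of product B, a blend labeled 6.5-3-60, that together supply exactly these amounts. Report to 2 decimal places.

Let a = kg of product A, b = kg of product B (per 100 m²).
K₂O: 0.11·a + 0.6·b = 1.4
P₂O₅: 0.36·a + 0.03·b = 0.7
Eliminate b: (row1) − 0.6/0.03·(row2) → -7.09·a = -12.6, so a = 1.77715.
Then b = (0.7 − 0.36·1.77715) / 0.03 = 2.00752.

1.78 kg product A, 2.01 kg product B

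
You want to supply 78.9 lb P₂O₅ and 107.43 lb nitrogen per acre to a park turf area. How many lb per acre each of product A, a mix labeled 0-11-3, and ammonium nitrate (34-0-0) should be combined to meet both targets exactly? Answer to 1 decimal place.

717.3 lb product A, 316.0 lb ammonium nitrate

With a, b = lb per acre of product A and ammonium nitrate:
P₂O₅: 0.11·a + 0·b = 78.9
N: 0·a + 0.34·b = 107.43
Solving simultaneously: a = 717.273, b = 315.971.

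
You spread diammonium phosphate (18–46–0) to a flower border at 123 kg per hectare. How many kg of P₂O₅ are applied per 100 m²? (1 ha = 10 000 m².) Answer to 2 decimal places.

P₂O₅ per hectare = 123 × 46% = 56.58 kg.
Convert to per 100 m²: 56.58 × 0.01 = 0.5658 kg.

0.57 kg P₂O₅ per hundred sq m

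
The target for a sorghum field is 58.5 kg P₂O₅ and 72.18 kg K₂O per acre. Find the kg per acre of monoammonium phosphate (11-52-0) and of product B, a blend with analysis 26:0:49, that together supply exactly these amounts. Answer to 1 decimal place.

Let a = kg of monoammonium phosphate, b = kg of product B (per acre).
P₂O₅: 0.52·a + 0·b = 58.5
K₂O: 0·a + 0.49·b = 72.18
Solving simultaneously: a = 112.5, b = 147.306.

112.5 kg monoammonium phosphate, 147.3 kg product B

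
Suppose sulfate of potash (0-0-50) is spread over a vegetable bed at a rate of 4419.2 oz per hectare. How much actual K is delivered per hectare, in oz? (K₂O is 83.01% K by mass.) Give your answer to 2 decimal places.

K₂O per hectare = 4419.2 × 50% = 2209.6 oz.
Elemental K = 2209.6 × 0.8301 = 1834.189 oz per hectare.

1834.19 oz K per hectare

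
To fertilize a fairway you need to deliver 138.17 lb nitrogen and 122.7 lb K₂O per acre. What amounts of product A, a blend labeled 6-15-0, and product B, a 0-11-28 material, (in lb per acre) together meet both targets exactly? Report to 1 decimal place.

2302.8 lb product A, 438.2 lb product B

Let a = lb of product A, b = lb of product B (per acre).
N: 0.06·a + 0·b = 138.17
K₂O: 0·a + 0.28·b = 122.7
Solving simultaneously: a = 2302.83, b = 438.214.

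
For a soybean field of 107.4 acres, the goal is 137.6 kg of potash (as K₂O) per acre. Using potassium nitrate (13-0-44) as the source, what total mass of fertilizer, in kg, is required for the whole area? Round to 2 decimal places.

Product per acre = 137.6 / 44% = 312.727 kg.
Total product = 312.727 × 107.4 = 33586.909 kg.

33586.91 kg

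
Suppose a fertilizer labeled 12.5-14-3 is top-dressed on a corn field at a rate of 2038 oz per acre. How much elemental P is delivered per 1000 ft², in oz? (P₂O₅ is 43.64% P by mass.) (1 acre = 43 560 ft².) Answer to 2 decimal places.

2.86 oz P per thousand sq ft

P₂O₅ per acre = 2038 × 14% = 285.32 oz.
Elemental P = 285.32 × 0.4364 = 124.514 oz per acre.
Convert to per 1000 ft²: 124.514 × 0.0229568 = 2.85844 oz.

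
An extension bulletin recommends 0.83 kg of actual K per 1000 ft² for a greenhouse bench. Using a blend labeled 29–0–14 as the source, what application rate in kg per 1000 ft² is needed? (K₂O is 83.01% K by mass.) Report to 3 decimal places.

As K₂O: 0.83 / 0.8301 = 0.99988 kg per 1000 ft².
Product per 1000 ft² = 0.99988 / 14% = 7.141997 kg.

7.142 kg of product per thousand sq ft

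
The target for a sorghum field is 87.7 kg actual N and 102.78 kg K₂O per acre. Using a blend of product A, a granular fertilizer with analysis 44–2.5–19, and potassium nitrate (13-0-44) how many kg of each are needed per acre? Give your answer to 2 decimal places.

149.36 kg product A, 169.10 kg potassium nitrate

With a, b = kg per acre of product A and potassium nitrate:
N: 0.44·a + 0.13·b = 87.7
K₂O: 0.19·a + 0.44·b = 102.78
Solving simultaneously: a = 149.358, b = 169.095.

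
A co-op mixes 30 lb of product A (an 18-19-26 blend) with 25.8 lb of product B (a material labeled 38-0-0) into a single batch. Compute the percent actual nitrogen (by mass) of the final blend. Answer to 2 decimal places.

27.25% N

Total mass = 30 + 25.8 = 55.8 lb.
N mass = 18%×30 + 38%×25.8 = 15.204 lb.
% N = 15.204 / 55.8 = 27.2473%.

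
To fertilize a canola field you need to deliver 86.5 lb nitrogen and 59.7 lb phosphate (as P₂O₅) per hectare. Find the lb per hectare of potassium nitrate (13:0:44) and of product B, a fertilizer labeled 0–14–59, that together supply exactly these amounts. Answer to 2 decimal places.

Per-hectare balance (a = potassium nitrate, b = product B):
N: 0.13·a + 0·b = 86.5
P₂O₅: 0·a + 0.14·b = 59.7
Solving simultaneously: a = 665.3846, b = 426.429.

665.38 lb potassium nitrate, 426.43 lb product B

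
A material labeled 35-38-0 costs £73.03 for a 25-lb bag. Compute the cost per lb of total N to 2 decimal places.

£8.35 per lb N

N in bag = 25 × 35% = 8.75 lb.
Cost per lb N = £73.03 / 8.75 = £8.3463.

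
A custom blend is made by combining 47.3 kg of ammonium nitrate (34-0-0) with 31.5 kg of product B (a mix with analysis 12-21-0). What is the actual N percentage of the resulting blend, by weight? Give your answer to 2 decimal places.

Total mass = 47.3 + 31.5 = 78.8 kg.
N mass = 34%×47.3 + 12%×31.5 = 19.862 kg.
% N = 19.862 / 78.8 = 25.2056%.

25.21% N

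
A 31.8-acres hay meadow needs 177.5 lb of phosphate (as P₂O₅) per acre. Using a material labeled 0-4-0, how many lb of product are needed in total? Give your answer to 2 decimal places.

Product per acre = 177.5 / 4% = 4437.5 lb.
Total product = 4437.5 × 31.8 = 141112.5 lb.

141112.50 lb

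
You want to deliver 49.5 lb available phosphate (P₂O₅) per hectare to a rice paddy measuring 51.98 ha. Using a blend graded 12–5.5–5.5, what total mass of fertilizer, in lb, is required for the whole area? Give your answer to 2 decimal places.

Product per hectare = 49.5 / 5.5% = 900 lb.
Total product = 900 × 51.98 = 46782 lb.

46782.00 lb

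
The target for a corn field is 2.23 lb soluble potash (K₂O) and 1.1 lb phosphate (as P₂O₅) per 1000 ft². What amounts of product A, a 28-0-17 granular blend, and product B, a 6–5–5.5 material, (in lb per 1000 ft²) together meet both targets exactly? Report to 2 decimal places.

6.00 lb product A, 22.00 lb product B

With a, b = lb per 1000 ft² of product A and product B:
K₂O: 0.17·a + 0.055·b = 2.23
P₂O₅: 0·a + 0.05·b = 1.1
Solving simultaneously: a = 6, b = 22.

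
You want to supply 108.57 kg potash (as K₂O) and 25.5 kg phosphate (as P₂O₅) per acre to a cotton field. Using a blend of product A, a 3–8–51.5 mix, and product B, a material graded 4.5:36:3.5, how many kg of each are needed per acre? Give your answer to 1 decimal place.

209.2 kg product A, 24.4 kg product B

Per-acre balance (a = product A, b = product B):
K₂O: 0.515·a + 0.035·b = 108.57
P₂O₅: 0.08·a + 0.36·b = 25.5
Solving simultaneously: a = 209.16, b = 24.3532.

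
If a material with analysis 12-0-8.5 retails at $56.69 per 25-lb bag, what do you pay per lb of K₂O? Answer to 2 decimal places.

$26.68 per lb K₂O

K₂O in bag = 25 × 8.5% = 2.125 lb.
Cost per lb K₂O = $56.69 / 2.125 = $26.6776.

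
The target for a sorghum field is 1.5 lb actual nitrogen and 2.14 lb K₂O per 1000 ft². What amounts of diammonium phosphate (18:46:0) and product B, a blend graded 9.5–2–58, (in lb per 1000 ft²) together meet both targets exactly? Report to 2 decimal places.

6.39 lb diammonium phosphate, 3.69 lb product B

Per-1000 ft² balance (a = diammonium phosphate, b = product B):
N: 0.18·a + 0.095·b = 1.5
K₂O: 0·a + 0.58·b = 2.14
Solving simultaneously: a = 6.38602, b = 3.68966.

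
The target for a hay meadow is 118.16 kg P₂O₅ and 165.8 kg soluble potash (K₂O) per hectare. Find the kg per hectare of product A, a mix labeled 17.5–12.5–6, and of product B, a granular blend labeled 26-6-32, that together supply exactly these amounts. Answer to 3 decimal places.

Per-hectare balance (a = product A, b = product B):
P₂O₅: 0.125·a + 0.06·b = 118.16
K₂O: 0.06·a + 0.32·b = 165.8
Eliminate b: (row1) − 0.06/0.32·(row2) → 0.11375·a = 87.0725, so a = 765.4725.
Then b = (165.8 − 0.06·765.4725) / 0.32 = 374.5989.

765.473 kg product A, 374.599 kg product B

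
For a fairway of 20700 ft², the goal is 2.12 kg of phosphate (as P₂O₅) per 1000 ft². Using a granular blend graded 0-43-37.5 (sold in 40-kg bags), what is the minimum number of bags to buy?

3 bags

Product per 1000 ft² = 2.12 / 43% = 4.93023 kg.
Total product = 4.93023 × 20700 / 1000 = 102.056 kg.
Bags = ⌈102.056 / 40⌉ = 3.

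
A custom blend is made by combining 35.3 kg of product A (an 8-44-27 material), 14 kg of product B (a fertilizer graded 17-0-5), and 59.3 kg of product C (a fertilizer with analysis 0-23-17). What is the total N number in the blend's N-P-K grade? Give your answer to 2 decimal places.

Total mass = 35.3 + 14 + 59.3 = 108.6 kg.
N mass = 8%×35.3 + 17%×14 + 0%×59.3 = 5.204 kg.
% N = 5.204 / 108.6 = 4.7919%.

4.79% N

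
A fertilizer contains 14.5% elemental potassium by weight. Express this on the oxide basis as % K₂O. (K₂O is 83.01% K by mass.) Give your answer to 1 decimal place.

17.5% K₂O

%K₂O = 14.5 / 0.8301 = 17.4678%.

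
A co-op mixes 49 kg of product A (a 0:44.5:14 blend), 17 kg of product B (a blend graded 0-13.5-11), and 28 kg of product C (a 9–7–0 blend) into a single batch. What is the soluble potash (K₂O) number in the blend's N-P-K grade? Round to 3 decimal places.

9.287% K₂O

Total mass = 49 + 17 + 28 = 94 kg.
K₂O mass = 14%×49 + 11%×17 + 0%×28 = 8.73 kg.
% K₂O = 8.73 / 94 = 9.28723%.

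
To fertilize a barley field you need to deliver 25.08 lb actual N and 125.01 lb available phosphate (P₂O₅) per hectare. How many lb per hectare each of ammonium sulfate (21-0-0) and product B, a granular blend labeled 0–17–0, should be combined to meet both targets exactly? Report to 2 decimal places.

119.43 lb ammonium sulfate, 735.35 lb product B

With a, b = lb per hectare of ammonium sulfate and product B:
N: 0.21·a + 0·b = 25.08
P₂O₅: 0·a + 0.17·b = 125.01
Solving simultaneously: a = 119.429, b = 735.353.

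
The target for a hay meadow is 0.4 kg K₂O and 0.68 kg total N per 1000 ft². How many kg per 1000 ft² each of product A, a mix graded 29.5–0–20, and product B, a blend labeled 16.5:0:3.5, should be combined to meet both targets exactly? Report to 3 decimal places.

Let a = kg of product A, b = kg of product B (per 1000 ft²).
K₂O: 0.2·a + 0.035·b = 0.4
N: 0.295·a + 0.165·b = 0.68
Eliminate b: (row1) − 0.035/0.165·(row2) → 0.137424·a = 0.255758, so a = 1.86108.
Then b = (0.68 − 0.295·1.86108) / 0.165 = 0.793826.

1.861 kg product A, 0.794 kg product B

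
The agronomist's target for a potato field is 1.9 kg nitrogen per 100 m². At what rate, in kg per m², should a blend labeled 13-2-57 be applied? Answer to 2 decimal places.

0.15 kg of product per sq m

Product per 100 m² = 1.9 / 13% = 14.6154 kg.
Convert to per m²: 14.6154 × 0.01 = 0.146154 kg.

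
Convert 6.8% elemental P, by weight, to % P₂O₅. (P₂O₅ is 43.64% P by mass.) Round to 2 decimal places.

%P₂O₅ = 6.8 / 0.4364 = 15.582%.

15.58% P₂O₅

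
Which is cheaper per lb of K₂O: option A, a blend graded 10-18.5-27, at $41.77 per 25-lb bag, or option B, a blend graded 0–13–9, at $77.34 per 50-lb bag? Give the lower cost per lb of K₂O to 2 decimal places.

$6.19 per lb K₂O (option A)

option A: K₂O per bag = 25 × 27% = 6.75 lb; cost = 41.77 / 6.75 = $6.1881/lb K₂O.
option B: K₂O per bag = 50 × 9% = 4.5 lb; cost = 77.34 / 4.5 = $17.1867/lb K₂O.
option A is cheaper.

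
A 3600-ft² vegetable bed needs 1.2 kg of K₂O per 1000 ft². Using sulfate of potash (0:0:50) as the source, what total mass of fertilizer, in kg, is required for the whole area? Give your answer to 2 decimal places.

8.64 kg

Product per 1000 ft² = 1.2 / 50% = 2.4 kg.
Total product = 2.4 × 3600 / 1000 = 8.64 kg.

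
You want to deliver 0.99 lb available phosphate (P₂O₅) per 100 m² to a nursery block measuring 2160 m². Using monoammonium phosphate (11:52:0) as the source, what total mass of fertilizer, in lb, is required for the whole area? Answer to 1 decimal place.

Product per 100 m² = 0.99 / 52% = 1.90385 lb.
Total product = 1.90385 × 2160 / 100 = 41.1231 lb.

41.1 lb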